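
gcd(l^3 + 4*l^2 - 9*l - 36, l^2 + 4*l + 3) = l + 3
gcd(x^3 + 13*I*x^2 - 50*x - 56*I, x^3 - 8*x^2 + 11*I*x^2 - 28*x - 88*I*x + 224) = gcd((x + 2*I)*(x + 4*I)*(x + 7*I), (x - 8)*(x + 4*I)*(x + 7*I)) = x^2 + 11*I*x - 28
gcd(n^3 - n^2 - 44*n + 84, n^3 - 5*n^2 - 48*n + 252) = n^2 + n - 42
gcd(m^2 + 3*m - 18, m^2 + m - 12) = m - 3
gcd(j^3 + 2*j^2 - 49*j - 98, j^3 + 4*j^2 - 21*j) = j + 7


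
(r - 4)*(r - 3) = r^2 - 7*r + 12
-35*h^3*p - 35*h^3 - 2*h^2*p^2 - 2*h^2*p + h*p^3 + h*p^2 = (-7*h + p)*(5*h + p)*(h*p + h)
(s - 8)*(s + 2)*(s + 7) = s^3 + s^2 - 58*s - 112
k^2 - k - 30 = (k - 6)*(k + 5)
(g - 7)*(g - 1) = g^2 - 8*g + 7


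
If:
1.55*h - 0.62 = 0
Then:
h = 0.40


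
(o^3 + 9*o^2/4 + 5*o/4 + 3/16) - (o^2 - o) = o^3 + 5*o^2/4 + 9*o/4 + 3/16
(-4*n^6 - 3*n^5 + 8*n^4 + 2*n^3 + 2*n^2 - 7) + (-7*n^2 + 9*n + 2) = -4*n^6 - 3*n^5 + 8*n^4 + 2*n^3 - 5*n^2 + 9*n - 5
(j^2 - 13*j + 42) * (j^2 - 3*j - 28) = j^4 - 16*j^3 + 53*j^2 + 238*j - 1176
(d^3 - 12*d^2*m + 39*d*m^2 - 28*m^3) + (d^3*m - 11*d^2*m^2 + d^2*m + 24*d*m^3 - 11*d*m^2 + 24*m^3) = d^3*m + d^3 - 11*d^2*m^2 - 11*d^2*m + 24*d*m^3 + 28*d*m^2 - 4*m^3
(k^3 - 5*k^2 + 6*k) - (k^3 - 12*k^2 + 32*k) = 7*k^2 - 26*k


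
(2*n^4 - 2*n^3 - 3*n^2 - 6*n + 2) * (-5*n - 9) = -10*n^5 - 8*n^4 + 33*n^3 + 57*n^2 + 44*n - 18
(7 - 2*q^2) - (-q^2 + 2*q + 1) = -q^2 - 2*q + 6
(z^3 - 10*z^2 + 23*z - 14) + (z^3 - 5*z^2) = 2*z^3 - 15*z^2 + 23*z - 14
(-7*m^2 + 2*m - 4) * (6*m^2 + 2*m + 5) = -42*m^4 - 2*m^3 - 55*m^2 + 2*m - 20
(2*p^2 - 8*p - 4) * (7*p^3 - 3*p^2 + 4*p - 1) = 14*p^5 - 62*p^4 + 4*p^3 - 22*p^2 - 8*p + 4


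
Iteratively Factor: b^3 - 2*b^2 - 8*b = (b + 2)*(b^2 - 4*b) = b*(b + 2)*(b - 4)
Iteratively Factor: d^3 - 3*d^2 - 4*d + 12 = (d - 2)*(d^2 - d - 6) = (d - 3)*(d - 2)*(d + 2)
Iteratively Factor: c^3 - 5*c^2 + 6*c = (c)*(c^2 - 5*c + 6) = c*(c - 3)*(c - 2)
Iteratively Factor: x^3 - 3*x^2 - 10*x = (x)*(x^2 - 3*x - 10) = x*(x - 5)*(x + 2)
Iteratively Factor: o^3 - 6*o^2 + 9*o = (o)*(o^2 - 6*o + 9) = o*(o - 3)*(o - 3)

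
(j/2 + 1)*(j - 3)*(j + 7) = j^3/2 + 3*j^2 - 13*j/2 - 21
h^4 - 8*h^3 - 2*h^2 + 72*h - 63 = (h - 7)*(h - 3)*(h - 1)*(h + 3)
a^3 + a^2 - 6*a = a*(a - 2)*(a + 3)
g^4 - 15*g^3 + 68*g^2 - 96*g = g*(g - 8)*(g - 4)*(g - 3)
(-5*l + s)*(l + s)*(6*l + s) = -30*l^3 - 29*l^2*s + 2*l*s^2 + s^3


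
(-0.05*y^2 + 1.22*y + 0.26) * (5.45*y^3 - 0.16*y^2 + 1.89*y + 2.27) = -0.2725*y^5 + 6.657*y^4 + 1.1273*y^3 + 2.1507*y^2 + 3.2608*y + 0.5902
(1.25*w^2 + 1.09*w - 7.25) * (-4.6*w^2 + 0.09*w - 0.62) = -5.75*w^4 - 4.9015*w^3 + 32.6731*w^2 - 1.3283*w + 4.495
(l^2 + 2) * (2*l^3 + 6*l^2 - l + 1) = 2*l^5 + 6*l^4 + 3*l^3 + 13*l^2 - 2*l + 2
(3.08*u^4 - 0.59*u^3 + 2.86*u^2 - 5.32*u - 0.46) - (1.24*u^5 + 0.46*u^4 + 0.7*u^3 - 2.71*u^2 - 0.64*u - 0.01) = -1.24*u^5 + 2.62*u^4 - 1.29*u^3 + 5.57*u^2 - 4.68*u - 0.45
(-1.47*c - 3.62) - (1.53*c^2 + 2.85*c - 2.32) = -1.53*c^2 - 4.32*c - 1.3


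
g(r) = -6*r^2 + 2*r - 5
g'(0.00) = 2.00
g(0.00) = -5.00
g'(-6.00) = 74.00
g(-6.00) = -233.00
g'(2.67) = -30.04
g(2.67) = -42.43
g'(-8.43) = 103.16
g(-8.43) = -448.25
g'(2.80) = -31.60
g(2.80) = -46.44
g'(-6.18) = 76.16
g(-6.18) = -246.51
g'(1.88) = -20.56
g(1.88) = -22.45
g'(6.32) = -73.84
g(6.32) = -232.01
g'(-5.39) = 66.68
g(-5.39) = -190.09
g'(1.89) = -20.68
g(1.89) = -22.65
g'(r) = 2 - 12*r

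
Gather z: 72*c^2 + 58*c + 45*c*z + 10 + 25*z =72*c^2 + 58*c + z*(45*c + 25) + 10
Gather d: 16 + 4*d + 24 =4*d + 40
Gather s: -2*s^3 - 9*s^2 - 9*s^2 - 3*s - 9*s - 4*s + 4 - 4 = -2*s^3 - 18*s^2 - 16*s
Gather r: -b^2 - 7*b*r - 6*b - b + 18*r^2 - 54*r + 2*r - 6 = -b^2 - 7*b + 18*r^2 + r*(-7*b - 52) - 6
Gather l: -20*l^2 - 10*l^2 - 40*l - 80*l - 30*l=-30*l^2 - 150*l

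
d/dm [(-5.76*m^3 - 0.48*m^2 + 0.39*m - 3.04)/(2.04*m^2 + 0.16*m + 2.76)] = (-11.7504*m^4 - 1.8432*m^3 - 48.5652*m^2 + 9.7536*m + 1.5628)/(4.1616*m^4 + 0.6528*m^3 + 11.2864*m^2 + 0.8832*m + 7.6176)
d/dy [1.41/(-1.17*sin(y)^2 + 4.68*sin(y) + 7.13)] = (3.2994*sin(y) - 6.5988)*cos(y)/(-1.17*sin(y)^2 + 4.68*sin(y) + 7.13)^2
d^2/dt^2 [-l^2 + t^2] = 2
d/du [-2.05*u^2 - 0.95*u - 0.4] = -4.1*u - 0.95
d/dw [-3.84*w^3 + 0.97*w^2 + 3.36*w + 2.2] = -11.52*w^2 + 1.94*w + 3.36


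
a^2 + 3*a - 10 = (a - 2)*(a + 5)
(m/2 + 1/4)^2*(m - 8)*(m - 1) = m^4/4 - 2*m^3 - 3*m^2/16 + 23*m/16 + 1/2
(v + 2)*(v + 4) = v^2 + 6*v + 8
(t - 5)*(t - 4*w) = t^2 - 4*t*w - 5*t + 20*w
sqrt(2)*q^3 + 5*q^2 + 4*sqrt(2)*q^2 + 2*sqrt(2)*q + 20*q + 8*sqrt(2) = (q + 4)*(q + 2*sqrt(2))*(sqrt(2)*q + 1)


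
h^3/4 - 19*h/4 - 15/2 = (h/4 + 1/2)*(h - 5)*(h + 3)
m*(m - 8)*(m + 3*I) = m^3 - 8*m^2 + 3*I*m^2 - 24*I*m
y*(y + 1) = y^2 + y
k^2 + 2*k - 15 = (k - 3)*(k + 5)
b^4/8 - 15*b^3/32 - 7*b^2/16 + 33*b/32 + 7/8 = (b/4 + 1/4)*(b/2 + 1/2)*(b - 4)*(b - 7/4)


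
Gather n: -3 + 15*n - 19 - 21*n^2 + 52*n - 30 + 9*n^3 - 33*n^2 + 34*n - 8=9*n^3 - 54*n^2 + 101*n - 60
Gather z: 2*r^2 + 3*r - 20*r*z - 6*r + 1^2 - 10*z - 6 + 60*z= 2*r^2 - 3*r + z*(50 - 20*r) - 5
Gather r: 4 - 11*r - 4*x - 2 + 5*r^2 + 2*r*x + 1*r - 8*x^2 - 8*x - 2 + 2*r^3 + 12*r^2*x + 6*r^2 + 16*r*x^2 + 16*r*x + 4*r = 2*r^3 + r^2*(12*x + 11) + r*(16*x^2 + 18*x - 6) - 8*x^2 - 12*x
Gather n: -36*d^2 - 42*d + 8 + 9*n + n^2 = -36*d^2 - 42*d + n^2 + 9*n + 8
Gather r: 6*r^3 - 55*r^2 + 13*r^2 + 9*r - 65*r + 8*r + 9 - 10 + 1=6*r^3 - 42*r^2 - 48*r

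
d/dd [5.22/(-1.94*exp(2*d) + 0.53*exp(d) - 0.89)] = (20.2536*exp(d) - 2.7666)*exp(d)/(1.94*exp(2*d) - 0.53*exp(d) + 0.89)^2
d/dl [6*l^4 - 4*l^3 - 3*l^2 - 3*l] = 24*l^3 - 12*l^2 - 6*l - 3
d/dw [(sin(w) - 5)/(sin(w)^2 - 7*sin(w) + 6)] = (10*sin(w) + cos(w)^2 - 30)*cos(w)/(sin(w)^2 - 7*sin(w) + 6)^2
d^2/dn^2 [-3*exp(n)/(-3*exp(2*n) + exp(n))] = (27*exp(n) + 9)*exp(n)/(27*exp(3*n) - 27*exp(2*n) + 9*exp(n) - 1)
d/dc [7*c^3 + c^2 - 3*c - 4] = 21*c^2 + 2*c - 3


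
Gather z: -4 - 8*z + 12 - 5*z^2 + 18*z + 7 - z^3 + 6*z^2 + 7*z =-z^3 + z^2 + 17*z + 15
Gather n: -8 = -8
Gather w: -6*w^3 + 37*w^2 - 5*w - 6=-6*w^3 + 37*w^2 - 5*w - 6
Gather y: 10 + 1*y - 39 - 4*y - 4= -3*y - 33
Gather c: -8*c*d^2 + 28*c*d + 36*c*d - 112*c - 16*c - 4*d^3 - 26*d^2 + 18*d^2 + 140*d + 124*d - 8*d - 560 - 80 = c*(-8*d^2 + 64*d - 128) - 4*d^3 - 8*d^2 + 256*d - 640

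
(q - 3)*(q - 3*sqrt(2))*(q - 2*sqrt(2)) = q^3 - 5*sqrt(2)*q^2 - 3*q^2 + 12*q + 15*sqrt(2)*q - 36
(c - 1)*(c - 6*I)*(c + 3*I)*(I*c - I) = I*c^4 + 3*c^3 - 2*I*c^3 - 6*c^2 + 19*I*c^2 + 3*c - 36*I*c + 18*I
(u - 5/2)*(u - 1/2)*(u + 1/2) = u^3 - 5*u^2/2 - u/4 + 5/8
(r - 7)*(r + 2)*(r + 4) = r^3 - r^2 - 34*r - 56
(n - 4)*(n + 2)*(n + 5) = n^3 + 3*n^2 - 18*n - 40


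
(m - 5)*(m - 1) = m^2 - 6*m + 5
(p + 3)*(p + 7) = p^2 + 10*p + 21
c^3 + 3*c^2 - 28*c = c*(c - 4)*(c + 7)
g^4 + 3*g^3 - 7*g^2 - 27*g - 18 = (g - 3)*(g + 1)*(g + 2)*(g + 3)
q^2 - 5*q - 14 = (q - 7)*(q + 2)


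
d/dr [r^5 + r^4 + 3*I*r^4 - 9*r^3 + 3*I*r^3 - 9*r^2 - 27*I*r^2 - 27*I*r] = 5*r^4 + r^3*(4 + 12*I) + r^2*(-27 + 9*I) + r*(-18 - 54*I) - 27*I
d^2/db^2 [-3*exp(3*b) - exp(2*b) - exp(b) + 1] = (-27*exp(2*b) - 4*exp(b) - 1)*exp(b)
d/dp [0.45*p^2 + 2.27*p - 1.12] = 0.9*p + 2.27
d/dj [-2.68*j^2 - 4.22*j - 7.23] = -5.36*j - 4.22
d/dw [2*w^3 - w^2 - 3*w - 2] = 6*w^2 - 2*w - 3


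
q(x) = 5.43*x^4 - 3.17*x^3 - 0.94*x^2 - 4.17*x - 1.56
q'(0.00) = -4.17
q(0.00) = -1.56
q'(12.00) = 36135.99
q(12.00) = 106931.76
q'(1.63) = 61.56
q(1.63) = 13.75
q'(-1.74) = -144.11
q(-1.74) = 69.32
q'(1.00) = 6.16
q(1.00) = -4.41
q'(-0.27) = -4.78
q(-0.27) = -0.41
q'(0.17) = -4.66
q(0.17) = -2.31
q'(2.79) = 388.27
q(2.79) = 239.66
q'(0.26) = -4.92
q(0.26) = -2.74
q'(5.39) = 3110.56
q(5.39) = 4035.31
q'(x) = 21.72*x^3 - 9.51*x^2 - 1.88*x - 4.17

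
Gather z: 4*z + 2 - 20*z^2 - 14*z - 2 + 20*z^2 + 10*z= 0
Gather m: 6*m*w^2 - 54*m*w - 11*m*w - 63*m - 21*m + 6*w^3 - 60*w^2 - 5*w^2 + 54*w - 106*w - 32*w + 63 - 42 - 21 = m*(6*w^2 - 65*w - 84) + 6*w^3 - 65*w^2 - 84*w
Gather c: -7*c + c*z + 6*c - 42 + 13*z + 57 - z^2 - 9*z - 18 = c*(z - 1) - z^2 + 4*z - 3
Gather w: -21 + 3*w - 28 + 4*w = 7*w - 49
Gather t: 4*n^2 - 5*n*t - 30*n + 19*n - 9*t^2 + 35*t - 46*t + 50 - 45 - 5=4*n^2 - 11*n - 9*t^2 + t*(-5*n - 11)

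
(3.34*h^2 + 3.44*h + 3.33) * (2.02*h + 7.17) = 6.7468*h^3 + 30.8966*h^2 + 31.3914*h + 23.8761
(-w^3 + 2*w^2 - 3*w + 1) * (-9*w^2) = 9*w^5 - 18*w^4 + 27*w^3 - 9*w^2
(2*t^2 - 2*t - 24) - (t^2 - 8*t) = t^2 + 6*t - 24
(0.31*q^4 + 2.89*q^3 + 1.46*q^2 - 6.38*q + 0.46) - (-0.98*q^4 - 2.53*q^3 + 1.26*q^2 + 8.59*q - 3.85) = 1.29*q^4 + 5.42*q^3 + 0.2*q^2 - 14.97*q + 4.31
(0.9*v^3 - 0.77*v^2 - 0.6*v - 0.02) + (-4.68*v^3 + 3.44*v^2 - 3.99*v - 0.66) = -3.78*v^3 + 2.67*v^2 - 4.59*v - 0.68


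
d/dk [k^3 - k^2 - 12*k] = 3*k^2 - 2*k - 12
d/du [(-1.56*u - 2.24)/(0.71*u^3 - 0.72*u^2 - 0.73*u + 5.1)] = (2.2152*u^3 + 3.648*u^2 - 3.2256*u - 9.5912)/(0.5041*u^6 - 1.0224*u^5 - 0.5182*u^4 + 8.2932*u^3 - 6.8111*u^2 - 7.446*u + 26.01)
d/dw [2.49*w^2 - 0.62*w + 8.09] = 4.98*w - 0.62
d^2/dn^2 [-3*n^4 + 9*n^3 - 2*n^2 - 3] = -36*n^2 + 54*n - 4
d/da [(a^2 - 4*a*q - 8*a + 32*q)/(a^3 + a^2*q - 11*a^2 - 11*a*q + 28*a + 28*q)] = (2*(a - 2*q - 4)*(a^3 + a^2*q - 11*a^2 - 11*a*q + 28*a + 28*q) - (a^2 - 4*a*q - 8*a + 32*q)*(3*a^2 + 2*a*q - 22*a - 11*q + 28))/(a^3 + a^2*q - 11*a^2 - 11*a*q + 28*a + 28*q)^2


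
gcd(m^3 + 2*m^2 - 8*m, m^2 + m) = m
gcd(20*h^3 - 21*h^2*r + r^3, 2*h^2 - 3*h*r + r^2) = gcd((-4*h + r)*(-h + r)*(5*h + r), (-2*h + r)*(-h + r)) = -h + r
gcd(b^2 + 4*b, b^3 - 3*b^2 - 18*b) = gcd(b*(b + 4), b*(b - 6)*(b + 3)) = b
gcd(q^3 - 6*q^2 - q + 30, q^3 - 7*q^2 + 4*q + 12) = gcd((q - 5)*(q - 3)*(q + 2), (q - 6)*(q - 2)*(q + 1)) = 1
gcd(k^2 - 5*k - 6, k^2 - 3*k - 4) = k + 1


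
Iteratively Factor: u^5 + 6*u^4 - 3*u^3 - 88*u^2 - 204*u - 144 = (u + 3)*(u^4 + 3*u^3 - 12*u^2 - 52*u - 48) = (u + 3)^2*(u^3 - 12*u - 16) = (u - 4)*(u + 3)^2*(u^2 + 4*u + 4) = (u - 4)*(u + 2)*(u + 3)^2*(u + 2)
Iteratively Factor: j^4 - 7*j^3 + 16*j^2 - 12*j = (j - 3)*(j^3 - 4*j^2 + 4*j) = j*(j - 3)*(j^2 - 4*j + 4) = j*(j - 3)*(j - 2)*(j - 2)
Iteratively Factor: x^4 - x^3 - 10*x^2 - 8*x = (x + 1)*(x^3 - 2*x^2 - 8*x) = (x - 4)*(x + 1)*(x^2 + 2*x) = (x - 4)*(x + 1)*(x + 2)*(x)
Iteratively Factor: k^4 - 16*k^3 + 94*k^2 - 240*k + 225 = (k - 5)*(k^3 - 11*k^2 + 39*k - 45) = (k - 5)*(k - 3)*(k^2 - 8*k + 15) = (k - 5)^2*(k - 3)*(k - 3)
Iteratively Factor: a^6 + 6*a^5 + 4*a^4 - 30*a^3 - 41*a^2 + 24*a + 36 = (a + 1)*(a^5 + 5*a^4 - a^3 - 29*a^2 - 12*a + 36) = (a - 1)*(a + 1)*(a^4 + 6*a^3 + 5*a^2 - 24*a - 36) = (a - 1)*(a + 1)*(a + 3)*(a^3 + 3*a^2 - 4*a - 12) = (a - 1)*(a + 1)*(a + 3)^2*(a^2 - 4) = (a - 1)*(a + 1)*(a + 2)*(a + 3)^2*(a - 2)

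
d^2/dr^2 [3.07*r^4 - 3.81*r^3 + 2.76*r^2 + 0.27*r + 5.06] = 36.84*r^2 - 22.86*r + 5.52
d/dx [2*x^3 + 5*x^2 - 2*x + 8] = 6*x^2 + 10*x - 2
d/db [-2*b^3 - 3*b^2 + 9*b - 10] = -6*b^2 - 6*b + 9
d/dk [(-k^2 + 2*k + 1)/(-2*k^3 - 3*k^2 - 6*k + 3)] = 2*(-k^4 + 4*k^3 + 9*k^2 + 6)/(4*k^6 + 12*k^5 + 33*k^4 + 24*k^3 + 18*k^2 - 36*k + 9)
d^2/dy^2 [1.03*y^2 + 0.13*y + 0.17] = 2.06000000000000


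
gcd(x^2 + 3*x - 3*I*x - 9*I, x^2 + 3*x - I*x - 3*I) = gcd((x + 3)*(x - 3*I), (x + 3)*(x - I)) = x + 3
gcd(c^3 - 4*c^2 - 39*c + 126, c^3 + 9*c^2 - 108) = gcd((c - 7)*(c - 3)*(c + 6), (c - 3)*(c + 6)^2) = c^2 + 3*c - 18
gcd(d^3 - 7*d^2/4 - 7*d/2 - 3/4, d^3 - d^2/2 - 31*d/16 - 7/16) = d^2 + 5*d/4 + 1/4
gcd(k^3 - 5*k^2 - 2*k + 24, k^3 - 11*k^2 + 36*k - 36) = k - 3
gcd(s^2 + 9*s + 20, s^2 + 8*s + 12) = 1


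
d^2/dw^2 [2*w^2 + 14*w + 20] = 4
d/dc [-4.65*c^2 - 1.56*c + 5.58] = -9.3*c - 1.56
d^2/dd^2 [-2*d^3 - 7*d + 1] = -12*d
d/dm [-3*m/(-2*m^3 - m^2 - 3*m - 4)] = 3*(-4*m^3 - m^2 + 4)/(4*m^6 + 4*m^5 + 13*m^4 + 22*m^3 + 17*m^2 + 24*m + 16)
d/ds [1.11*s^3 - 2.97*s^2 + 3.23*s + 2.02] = 3.33*s^2 - 5.94*s + 3.23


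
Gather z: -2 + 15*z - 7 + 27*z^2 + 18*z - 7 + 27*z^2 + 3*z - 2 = 54*z^2 + 36*z - 18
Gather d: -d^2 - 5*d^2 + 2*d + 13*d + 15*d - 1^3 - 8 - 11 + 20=-6*d^2 + 30*d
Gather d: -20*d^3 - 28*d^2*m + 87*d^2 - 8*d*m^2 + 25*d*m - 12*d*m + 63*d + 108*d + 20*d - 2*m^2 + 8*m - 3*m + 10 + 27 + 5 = -20*d^3 + d^2*(87 - 28*m) + d*(-8*m^2 + 13*m + 191) - 2*m^2 + 5*m + 42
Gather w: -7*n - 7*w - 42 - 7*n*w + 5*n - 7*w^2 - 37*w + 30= -2*n - 7*w^2 + w*(-7*n - 44) - 12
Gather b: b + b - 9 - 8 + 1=2*b - 16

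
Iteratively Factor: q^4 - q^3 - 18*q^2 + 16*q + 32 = (q - 2)*(q^3 + q^2 - 16*q - 16) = (q - 2)*(q + 4)*(q^2 - 3*q - 4) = (q - 4)*(q - 2)*(q + 4)*(q + 1)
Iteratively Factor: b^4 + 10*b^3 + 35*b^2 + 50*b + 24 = (b + 3)*(b^3 + 7*b^2 + 14*b + 8) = (b + 2)*(b + 3)*(b^2 + 5*b + 4) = (b + 2)*(b + 3)*(b + 4)*(b + 1)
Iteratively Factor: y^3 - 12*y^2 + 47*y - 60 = (y - 5)*(y^2 - 7*y + 12) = (y - 5)*(y - 4)*(y - 3)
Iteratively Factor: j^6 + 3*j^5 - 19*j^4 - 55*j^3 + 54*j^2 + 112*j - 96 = (j + 3)*(j^5 - 19*j^3 + 2*j^2 + 48*j - 32) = (j - 4)*(j + 3)*(j^4 + 4*j^3 - 3*j^2 - 10*j + 8) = (j - 4)*(j + 3)*(j + 4)*(j^3 - 3*j + 2) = (j - 4)*(j - 1)*(j + 3)*(j + 4)*(j^2 + j - 2) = (j - 4)*(j - 1)^2*(j + 3)*(j + 4)*(j + 2)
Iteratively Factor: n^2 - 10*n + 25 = (n - 5)*(n - 5)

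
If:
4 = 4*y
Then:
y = 1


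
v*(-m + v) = -m*v + v^2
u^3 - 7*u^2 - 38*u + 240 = (u - 8)*(u - 5)*(u + 6)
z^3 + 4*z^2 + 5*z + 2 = (z + 1)^2*(z + 2)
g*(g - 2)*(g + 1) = g^3 - g^2 - 2*g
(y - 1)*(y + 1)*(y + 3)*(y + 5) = y^4 + 8*y^3 + 14*y^2 - 8*y - 15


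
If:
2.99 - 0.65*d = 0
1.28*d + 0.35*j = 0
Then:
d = 4.60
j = -16.82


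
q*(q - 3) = q^2 - 3*q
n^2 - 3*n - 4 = (n - 4)*(n + 1)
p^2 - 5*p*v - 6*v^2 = (p - 6*v)*(p + v)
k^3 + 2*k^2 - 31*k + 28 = (k - 4)*(k - 1)*(k + 7)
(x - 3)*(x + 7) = x^2 + 4*x - 21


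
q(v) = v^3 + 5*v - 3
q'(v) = 3*v^2 + 5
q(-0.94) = -8.53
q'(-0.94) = 7.65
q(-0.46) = -5.40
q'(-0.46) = 5.63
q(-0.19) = -3.96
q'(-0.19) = 5.11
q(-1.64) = -15.61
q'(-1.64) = 13.07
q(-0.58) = -6.10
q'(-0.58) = 6.01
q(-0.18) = -3.91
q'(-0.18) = 5.10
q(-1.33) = -12.00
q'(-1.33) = 10.31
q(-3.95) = -84.38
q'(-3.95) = 51.81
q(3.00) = 39.00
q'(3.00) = 32.00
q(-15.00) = -3453.00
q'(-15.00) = 680.00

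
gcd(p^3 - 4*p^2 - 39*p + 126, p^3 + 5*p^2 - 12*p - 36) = p^2 + 3*p - 18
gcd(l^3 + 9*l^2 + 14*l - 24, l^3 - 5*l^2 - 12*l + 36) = 1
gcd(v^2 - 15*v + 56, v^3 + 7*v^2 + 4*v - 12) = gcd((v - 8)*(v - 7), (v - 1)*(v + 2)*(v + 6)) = 1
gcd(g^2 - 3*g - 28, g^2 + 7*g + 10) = 1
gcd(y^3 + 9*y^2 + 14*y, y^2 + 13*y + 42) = y + 7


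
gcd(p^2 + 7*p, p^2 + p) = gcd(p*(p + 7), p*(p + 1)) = p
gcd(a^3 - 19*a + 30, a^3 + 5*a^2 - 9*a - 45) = a^2 + 2*a - 15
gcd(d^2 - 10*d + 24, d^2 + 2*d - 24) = d - 4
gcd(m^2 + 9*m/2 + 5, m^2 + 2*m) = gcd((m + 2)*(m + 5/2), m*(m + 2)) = m + 2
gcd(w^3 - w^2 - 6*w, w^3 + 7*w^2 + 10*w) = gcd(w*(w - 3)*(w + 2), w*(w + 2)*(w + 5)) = w^2 + 2*w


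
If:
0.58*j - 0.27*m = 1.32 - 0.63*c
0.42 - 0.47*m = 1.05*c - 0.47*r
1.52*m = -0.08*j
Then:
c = 0.436710944315507*r + 0.441311540170856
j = 1.75354303491186 - 0.463014172139647*r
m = 0.0243691669547183*r - 0.0922917386795714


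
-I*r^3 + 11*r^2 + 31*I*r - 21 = (r + 3*I)*(r + 7*I)*(-I*r + 1)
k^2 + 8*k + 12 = (k + 2)*(k + 6)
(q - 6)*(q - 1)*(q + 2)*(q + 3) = q^4 - 2*q^3 - 23*q^2 - 12*q + 36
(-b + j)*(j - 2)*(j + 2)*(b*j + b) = -b^2*j^3 - b^2*j^2 + 4*b^2*j + 4*b^2 + b*j^4 + b*j^3 - 4*b*j^2 - 4*b*j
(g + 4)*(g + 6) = g^2 + 10*g + 24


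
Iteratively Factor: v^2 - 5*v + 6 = (v - 3)*(v - 2)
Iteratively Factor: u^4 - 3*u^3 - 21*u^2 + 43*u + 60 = (u + 1)*(u^3 - 4*u^2 - 17*u + 60) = (u - 5)*(u + 1)*(u^2 + u - 12) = (u - 5)*(u - 3)*(u + 1)*(u + 4)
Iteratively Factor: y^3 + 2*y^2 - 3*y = (y + 3)*(y^2 - y) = (y - 1)*(y + 3)*(y)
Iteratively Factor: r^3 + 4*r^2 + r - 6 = (r + 2)*(r^2 + 2*r - 3) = (r - 1)*(r + 2)*(r + 3)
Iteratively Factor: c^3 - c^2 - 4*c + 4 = (c - 1)*(c^2 - 4) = (c - 1)*(c + 2)*(c - 2)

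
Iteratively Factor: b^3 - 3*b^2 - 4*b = (b - 4)*(b^2 + b) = b*(b - 4)*(b + 1)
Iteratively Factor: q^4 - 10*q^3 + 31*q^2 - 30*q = (q - 5)*(q^3 - 5*q^2 + 6*q) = (q - 5)*(q - 2)*(q^2 - 3*q) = q*(q - 5)*(q - 2)*(q - 3)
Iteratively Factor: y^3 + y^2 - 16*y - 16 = (y - 4)*(y^2 + 5*y + 4) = (y - 4)*(y + 1)*(y + 4)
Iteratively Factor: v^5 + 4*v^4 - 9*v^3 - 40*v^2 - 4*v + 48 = (v - 3)*(v^4 + 7*v^3 + 12*v^2 - 4*v - 16) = (v - 3)*(v + 2)*(v^3 + 5*v^2 + 2*v - 8) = (v - 3)*(v + 2)^2*(v^2 + 3*v - 4) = (v - 3)*(v + 2)^2*(v + 4)*(v - 1)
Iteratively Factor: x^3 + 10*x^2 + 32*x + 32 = (x + 2)*(x^2 + 8*x + 16) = (x + 2)*(x + 4)*(x + 4)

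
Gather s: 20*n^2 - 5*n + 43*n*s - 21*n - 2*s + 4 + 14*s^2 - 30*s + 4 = 20*n^2 - 26*n + 14*s^2 + s*(43*n - 32) + 8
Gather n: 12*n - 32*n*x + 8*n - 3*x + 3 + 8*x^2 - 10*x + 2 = n*(20 - 32*x) + 8*x^2 - 13*x + 5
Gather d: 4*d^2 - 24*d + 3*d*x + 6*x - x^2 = 4*d^2 + d*(3*x - 24) - x^2 + 6*x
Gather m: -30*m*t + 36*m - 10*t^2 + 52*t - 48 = m*(36 - 30*t) - 10*t^2 + 52*t - 48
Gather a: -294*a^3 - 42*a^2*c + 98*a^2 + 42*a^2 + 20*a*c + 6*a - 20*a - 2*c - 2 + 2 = -294*a^3 + a^2*(140 - 42*c) + a*(20*c - 14) - 2*c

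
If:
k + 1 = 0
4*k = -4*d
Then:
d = 1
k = -1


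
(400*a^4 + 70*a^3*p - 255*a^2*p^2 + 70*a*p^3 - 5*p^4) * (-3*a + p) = -1200*a^5 + 190*a^4*p + 835*a^3*p^2 - 465*a^2*p^3 + 85*a*p^4 - 5*p^5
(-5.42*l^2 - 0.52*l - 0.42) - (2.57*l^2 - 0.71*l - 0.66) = -7.99*l^2 + 0.19*l + 0.24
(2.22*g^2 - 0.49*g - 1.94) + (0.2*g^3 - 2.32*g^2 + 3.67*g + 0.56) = 0.2*g^3 - 0.0999999999999996*g^2 + 3.18*g - 1.38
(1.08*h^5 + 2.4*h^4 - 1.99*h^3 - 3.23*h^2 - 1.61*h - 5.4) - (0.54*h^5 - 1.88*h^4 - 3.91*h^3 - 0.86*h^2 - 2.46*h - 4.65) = 0.54*h^5 + 4.28*h^4 + 1.92*h^3 - 2.37*h^2 + 0.85*h - 0.75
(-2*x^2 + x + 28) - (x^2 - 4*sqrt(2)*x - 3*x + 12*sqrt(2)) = -3*x^2 + 4*x + 4*sqrt(2)*x - 12*sqrt(2) + 28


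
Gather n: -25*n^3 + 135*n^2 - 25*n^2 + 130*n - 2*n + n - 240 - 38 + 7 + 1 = -25*n^3 + 110*n^2 + 129*n - 270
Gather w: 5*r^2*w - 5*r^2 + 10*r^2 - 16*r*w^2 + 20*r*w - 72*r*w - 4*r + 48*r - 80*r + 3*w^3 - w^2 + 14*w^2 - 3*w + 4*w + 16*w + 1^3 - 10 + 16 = 5*r^2 - 36*r + 3*w^3 + w^2*(13 - 16*r) + w*(5*r^2 - 52*r + 17) + 7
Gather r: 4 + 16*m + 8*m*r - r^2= 8*m*r + 16*m - r^2 + 4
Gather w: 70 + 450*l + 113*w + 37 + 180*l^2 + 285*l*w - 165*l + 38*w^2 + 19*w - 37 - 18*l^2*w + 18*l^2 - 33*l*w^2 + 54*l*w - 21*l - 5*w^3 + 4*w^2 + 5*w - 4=198*l^2 + 264*l - 5*w^3 + w^2*(42 - 33*l) + w*(-18*l^2 + 339*l + 137) + 66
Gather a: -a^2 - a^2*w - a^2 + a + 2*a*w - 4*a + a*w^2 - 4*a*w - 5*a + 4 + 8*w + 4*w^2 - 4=a^2*(-w - 2) + a*(w^2 - 2*w - 8) + 4*w^2 + 8*w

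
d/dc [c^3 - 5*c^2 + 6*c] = 3*c^2 - 10*c + 6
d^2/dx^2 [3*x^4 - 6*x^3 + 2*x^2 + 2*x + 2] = 36*x^2 - 36*x + 4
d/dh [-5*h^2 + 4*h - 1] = 4 - 10*h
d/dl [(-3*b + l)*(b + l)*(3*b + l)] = -9*b^2 + 2*b*l + 3*l^2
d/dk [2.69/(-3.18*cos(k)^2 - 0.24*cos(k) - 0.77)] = -(17.1084*cos(k) + 0.6456)*sin(k)/(3.18*cos(k)^2 + 0.24*cos(k) + 0.77)^2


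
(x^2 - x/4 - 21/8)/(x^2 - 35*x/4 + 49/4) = (x + 3/2)/(x - 7)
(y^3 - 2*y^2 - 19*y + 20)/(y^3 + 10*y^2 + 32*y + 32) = (y^2 - 6*y + 5)/(y^2 + 6*y + 8)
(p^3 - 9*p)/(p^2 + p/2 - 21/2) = 2*p*(p + 3)/(2*p + 7)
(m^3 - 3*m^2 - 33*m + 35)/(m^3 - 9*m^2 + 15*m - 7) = (m + 5)/(m - 1)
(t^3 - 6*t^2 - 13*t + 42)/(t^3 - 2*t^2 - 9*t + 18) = (t - 7)/(t - 3)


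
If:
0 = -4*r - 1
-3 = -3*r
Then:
No Solution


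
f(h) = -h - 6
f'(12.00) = -1.00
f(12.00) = -18.00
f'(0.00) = -1.00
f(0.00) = -6.00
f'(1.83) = -1.00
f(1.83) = -7.83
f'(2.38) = -1.00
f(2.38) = -8.38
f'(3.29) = -1.00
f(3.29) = -9.29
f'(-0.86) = -1.00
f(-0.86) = -5.14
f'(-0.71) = -1.00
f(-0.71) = -5.29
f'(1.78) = -1.00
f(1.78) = -7.78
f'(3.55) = -1.00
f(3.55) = -9.55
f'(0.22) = -1.00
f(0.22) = -6.22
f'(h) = -1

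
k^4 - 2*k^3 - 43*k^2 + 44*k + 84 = (k - 7)*(k - 2)*(k + 1)*(k + 6)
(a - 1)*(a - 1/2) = a^2 - 3*a/2 + 1/2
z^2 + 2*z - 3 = (z - 1)*(z + 3)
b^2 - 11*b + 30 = (b - 6)*(b - 5)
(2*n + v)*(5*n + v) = 10*n^2 + 7*n*v + v^2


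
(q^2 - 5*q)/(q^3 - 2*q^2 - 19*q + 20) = q/(q^2 + 3*q - 4)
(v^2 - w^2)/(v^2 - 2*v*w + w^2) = (v + w)/(v - w)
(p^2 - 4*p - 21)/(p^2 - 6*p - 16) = (-p^2 + 4*p + 21)/(-p^2 + 6*p + 16)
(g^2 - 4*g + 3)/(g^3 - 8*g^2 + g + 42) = (g - 1)/(g^2 - 5*g - 14)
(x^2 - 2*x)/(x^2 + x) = (x - 2)/(x + 1)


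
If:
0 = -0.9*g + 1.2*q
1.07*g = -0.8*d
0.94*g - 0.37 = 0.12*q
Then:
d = -0.58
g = 0.44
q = 0.33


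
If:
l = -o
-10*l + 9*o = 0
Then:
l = 0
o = 0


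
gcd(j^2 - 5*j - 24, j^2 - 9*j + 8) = j - 8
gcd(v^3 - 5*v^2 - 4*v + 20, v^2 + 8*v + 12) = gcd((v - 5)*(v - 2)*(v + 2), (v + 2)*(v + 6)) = v + 2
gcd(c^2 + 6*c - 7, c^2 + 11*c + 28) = c + 7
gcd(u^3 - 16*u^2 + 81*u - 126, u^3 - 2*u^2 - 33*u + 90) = u - 3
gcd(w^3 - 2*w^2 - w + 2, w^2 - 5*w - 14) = 1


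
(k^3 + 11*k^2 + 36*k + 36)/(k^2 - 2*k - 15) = (k^2 + 8*k + 12)/(k - 5)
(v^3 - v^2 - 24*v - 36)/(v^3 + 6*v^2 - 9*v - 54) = (v^2 - 4*v - 12)/(v^2 + 3*v - 18)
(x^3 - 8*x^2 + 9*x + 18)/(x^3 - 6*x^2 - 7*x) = (x^2 - 9*x + 18)/(x*(x - 7))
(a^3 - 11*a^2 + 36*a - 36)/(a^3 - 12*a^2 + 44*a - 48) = (a - 3)/(a - 4)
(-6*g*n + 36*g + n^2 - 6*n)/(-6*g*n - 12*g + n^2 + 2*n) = (n - 6)/(n + 2)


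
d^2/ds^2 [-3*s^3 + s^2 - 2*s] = 2 - 18*s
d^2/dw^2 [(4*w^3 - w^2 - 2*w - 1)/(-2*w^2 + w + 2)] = 10*(-2*w^3 - 6*w + 1)/(8*w^6 - 12*w^5 - 18*w^4 + 23*w^3 + 18*w^2 - 12*w - 8)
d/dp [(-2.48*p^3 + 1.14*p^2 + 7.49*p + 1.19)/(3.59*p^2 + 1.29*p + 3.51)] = (-8.9032*p^4 - 6.3984*p^3 - 51.5329*p^2 - 0.541399999999999*p + 24.7548)/(12.8881*p^4 + 9.2622*p^3 + 26.8659*p^2 + 9.0558*p + 12.3201)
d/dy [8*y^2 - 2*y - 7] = 16*y - 2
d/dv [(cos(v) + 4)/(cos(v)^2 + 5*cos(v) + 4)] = sin(v)/(cos(v) + 1)^2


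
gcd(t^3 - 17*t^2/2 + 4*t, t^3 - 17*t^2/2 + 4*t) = t^3 - 17*t^2/2 + 4*t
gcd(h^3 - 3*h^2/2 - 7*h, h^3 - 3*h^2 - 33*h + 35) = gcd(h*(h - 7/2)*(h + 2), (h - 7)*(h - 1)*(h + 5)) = 1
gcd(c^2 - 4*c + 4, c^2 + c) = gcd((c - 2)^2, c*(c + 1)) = 1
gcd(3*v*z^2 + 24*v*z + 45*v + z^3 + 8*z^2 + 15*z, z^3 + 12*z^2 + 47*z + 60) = z^2 + 8*z + 15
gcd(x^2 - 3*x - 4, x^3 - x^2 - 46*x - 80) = 1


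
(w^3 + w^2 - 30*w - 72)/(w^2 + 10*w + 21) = (w^2 - 2*w - 24)/(w + 7)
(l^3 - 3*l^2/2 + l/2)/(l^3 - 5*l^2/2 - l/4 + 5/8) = 4*l*(l - 1)/(4*l^2 - 8*l - 5)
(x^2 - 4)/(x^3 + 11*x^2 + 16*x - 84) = (x + 2)/(x^2 + 13*x + 42)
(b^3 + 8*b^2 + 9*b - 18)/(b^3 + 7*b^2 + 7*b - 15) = (b + 6)/(b + 5)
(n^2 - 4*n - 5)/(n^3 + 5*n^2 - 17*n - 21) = (n - 5)/(n^2 + 4*n - 21)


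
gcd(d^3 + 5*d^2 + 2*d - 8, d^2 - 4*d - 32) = d + 4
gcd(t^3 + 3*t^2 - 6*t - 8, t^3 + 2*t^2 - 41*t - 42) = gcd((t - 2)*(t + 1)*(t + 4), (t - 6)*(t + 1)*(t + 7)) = t + 1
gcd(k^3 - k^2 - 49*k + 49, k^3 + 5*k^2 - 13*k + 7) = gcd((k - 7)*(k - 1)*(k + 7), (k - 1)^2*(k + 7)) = k^2 + 6*k - 7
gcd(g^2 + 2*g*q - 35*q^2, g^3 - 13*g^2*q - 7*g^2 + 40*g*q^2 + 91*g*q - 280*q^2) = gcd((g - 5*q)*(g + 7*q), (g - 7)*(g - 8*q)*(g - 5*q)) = -g + 5*q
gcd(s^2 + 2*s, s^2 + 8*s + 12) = s + 2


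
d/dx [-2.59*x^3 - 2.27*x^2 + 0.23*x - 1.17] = -7.77*x^2 - 4.54*x + 0.23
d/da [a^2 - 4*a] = 2*a - 4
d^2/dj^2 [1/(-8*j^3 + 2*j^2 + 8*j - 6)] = ((12*j - 1)*(4*j^3 - j^2 - 4*j + 3) - 4*(-6*j^2 + j + 2)^2)/(4*j^3 - j^2 - 4*j + 3)^3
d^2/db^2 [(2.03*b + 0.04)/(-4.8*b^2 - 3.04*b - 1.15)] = (-(2.03*b + 0.04)*(9.6*b + 3.04)*(19.2*b + 6.08) + (58.464*b + 12.7264)*(4.8*b^2 + 3.04*b + 1.15))/(4.8*b^2 + 3.04*b + 1.15)^3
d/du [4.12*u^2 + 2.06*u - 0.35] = 8.24*u + 2.06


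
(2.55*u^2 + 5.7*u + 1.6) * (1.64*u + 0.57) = 4.182*u^3 + 10.8015*u^2 + 5.873*u + 0.912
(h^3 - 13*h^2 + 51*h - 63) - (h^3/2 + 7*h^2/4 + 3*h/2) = h^3/2 - 59*h^2/4 + 99*h/2 - 63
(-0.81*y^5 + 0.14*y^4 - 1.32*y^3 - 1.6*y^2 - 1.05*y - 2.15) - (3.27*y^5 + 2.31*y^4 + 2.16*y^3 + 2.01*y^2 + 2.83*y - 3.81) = -4.08*y^5 - 2.17*y^4 - 3.48*y^3 - 3.61*y^2 - 3.88*y + 1.66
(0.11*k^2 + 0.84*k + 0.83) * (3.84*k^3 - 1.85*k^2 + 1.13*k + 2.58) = 0.4224*k^5 + 3.0221*k^4 + 1.7575*k^3 - 0.3025*k^2 + 3.1051*k + 2.1414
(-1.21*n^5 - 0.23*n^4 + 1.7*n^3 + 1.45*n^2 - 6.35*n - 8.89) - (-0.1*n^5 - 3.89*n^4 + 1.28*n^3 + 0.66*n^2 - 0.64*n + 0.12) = -1.11*n^5 + 3.66*n^4 + 0.42*n^3 + 0.79*n^2 - 5.71*n - 9.01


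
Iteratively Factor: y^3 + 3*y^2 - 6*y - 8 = (y + 1)*(y^2 + 2*y - 8) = (y - 2)*(y + 1)*(y + 4)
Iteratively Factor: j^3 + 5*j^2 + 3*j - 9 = (j + 3)*(j^2 + 2*j - 3) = (j - 1)*(j + 3)*(j + 3)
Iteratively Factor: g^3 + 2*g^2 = (g + 2)*(g^2) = g*(g + 2)*(g)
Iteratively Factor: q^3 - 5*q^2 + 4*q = (q)*(q^2 - 5*q + 4) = q*(q - 4)*(q - 1)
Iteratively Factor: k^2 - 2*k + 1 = (k - 1)*(k - 1)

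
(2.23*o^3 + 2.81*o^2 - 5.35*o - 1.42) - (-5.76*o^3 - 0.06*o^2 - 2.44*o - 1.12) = 7.99*o^3 + 2.87*o^2 - 2.91*o - 0.3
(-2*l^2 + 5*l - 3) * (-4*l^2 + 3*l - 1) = 8*l^4 - 26*l^3 + 29*l^2 - 14*l + 3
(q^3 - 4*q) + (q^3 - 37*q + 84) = 2*q^3 - 41*q + 84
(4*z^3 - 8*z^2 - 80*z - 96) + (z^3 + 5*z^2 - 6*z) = 5*z^3 - 3*z^2 - 86*z - 96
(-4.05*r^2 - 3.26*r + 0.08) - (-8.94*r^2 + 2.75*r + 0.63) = 4.89*r^2 - 6.01*r - 0.55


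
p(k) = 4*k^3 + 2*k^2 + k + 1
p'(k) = 12*k^2 + 4*k + 1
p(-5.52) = -616.37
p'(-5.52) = 344.56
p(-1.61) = -12.12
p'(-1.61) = 25.67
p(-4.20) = -264.27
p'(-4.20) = 195.88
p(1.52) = 21.19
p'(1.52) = 34.80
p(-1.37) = -6.90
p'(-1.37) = 18.04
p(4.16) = 327.74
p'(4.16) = 225.31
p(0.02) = 1.02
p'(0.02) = 1.08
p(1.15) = 10.88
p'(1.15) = 21.47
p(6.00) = 943.00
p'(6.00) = 457.00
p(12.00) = 7213.00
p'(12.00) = 1777.00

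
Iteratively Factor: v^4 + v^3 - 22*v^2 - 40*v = (v + 2)*(v^3 - v^2 - 20*v) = (v - 5)*(v + 2)*(v^2 + 4*v) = (v - 5)*(v + 2)*(v + 4)*(v)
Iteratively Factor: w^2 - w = (w - 1)*(w)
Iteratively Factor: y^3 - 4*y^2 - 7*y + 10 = (y + 2)*(y^2 - 6*y + 5) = (y - 5)*(y + 2)*(y - 1)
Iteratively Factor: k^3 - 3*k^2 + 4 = (k + 1)*(k^2 - 4*k + 4) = (k - 2)*(k + 1)*(k - 2)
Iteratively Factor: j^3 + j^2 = (j)*(j^2 + j) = j*(j + 1)*(j)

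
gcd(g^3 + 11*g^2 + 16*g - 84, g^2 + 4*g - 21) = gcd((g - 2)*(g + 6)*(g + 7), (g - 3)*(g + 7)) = g + 7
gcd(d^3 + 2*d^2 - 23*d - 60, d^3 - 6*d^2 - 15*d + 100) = d^2 - d - 20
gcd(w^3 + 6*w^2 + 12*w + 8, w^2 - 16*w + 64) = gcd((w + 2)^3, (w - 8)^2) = 1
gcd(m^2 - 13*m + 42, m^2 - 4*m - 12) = m - 6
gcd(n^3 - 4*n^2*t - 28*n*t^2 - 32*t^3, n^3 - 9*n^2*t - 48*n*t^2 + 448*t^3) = -n + 8*t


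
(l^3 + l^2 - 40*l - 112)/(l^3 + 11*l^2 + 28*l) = (l^2 - 3*l - 28)/(l*(l + 7))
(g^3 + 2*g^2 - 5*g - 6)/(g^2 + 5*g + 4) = (g^2 + g - 6)/(g + 4)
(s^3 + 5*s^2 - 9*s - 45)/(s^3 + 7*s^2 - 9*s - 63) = (s + 5)/(s + 7)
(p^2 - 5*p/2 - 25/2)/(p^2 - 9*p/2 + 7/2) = (2*p^2 - 5*p - 25)/(2*p^2 - 9*p + 7)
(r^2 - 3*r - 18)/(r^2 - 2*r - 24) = (r + 3)/(r + 4)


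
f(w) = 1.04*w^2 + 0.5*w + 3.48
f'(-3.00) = -5.74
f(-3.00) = 11.34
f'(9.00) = 19.22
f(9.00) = 92.22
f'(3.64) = 8.07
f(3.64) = 19.08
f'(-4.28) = -8.40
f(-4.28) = 20.39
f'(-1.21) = -2.02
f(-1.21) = 4.40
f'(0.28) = 1.08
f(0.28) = 3.70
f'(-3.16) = -6.07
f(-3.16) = 12.29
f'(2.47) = 5.64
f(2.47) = 11.06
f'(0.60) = 1.75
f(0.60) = 4.15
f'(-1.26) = -2.12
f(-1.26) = 4.50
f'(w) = 2.08*w + 0.5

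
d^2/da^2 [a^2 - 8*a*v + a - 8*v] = 2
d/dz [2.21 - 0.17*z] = -0.170000000000000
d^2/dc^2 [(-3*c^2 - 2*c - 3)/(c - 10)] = -646/(c^3 - 30*c^2 + 300*c - 1000)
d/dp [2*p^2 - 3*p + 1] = 4*p - 3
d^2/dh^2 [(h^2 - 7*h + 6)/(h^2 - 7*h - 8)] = 84*(h^2 - 7*h + 19)/(h^6 - 21*h^5 + 123*h^4 - 7*h^3 - 984*h^2 - 1344*h - 512)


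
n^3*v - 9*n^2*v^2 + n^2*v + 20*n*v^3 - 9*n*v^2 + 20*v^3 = (n - 5*v)*(n - 4*v)*(n*v + v)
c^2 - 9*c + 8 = (c - 8)*(c - 1)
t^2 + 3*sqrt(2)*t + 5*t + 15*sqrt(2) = (t + 5)*(t + 3*sqrt(2))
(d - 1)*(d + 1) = d^2 - 1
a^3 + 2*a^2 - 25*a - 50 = (a - 5)*(a + 2)*(a + 5)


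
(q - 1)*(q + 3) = q^2 + 2*q - 3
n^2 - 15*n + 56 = (n - 8)*(n - 7)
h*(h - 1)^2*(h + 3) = h^4 + h^3 - 5*h^2 + 3*h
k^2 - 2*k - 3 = (k - 3)*(k + 1)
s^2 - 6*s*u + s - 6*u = (s + 1)*(s - 6*u)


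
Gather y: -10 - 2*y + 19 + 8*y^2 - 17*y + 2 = 8*y^2 - 19*y + 11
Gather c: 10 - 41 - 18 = -49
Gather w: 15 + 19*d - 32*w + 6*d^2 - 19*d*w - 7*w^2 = 6*d^2 + 19*d - 7*w^2 + w*(-19*d - 32) + 15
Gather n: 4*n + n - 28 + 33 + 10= 5*n + 15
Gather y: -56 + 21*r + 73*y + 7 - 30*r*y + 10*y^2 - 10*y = 21*r + 10*y^2 + y*(63 - 30*r) - 49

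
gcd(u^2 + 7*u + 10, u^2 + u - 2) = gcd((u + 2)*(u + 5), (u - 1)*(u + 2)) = u + 2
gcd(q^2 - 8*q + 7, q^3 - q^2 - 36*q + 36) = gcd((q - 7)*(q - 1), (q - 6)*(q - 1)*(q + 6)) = q - 1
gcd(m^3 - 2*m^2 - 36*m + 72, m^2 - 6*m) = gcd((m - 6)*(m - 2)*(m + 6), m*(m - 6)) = m - 6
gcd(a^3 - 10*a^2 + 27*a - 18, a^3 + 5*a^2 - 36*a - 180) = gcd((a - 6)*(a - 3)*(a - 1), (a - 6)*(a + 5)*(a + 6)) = a - 6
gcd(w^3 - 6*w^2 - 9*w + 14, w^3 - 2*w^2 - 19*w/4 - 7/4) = 1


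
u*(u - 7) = u^2 - 7*u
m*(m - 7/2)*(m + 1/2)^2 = m^4 - 5*m^3/2 - 13*m^2/4 - 7*m/8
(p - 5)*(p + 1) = p^2 - 4*p - 5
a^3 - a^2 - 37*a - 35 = (a - 7)*(a + 1)*(a + 5)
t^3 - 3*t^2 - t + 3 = (t - 3)*(t - 1)*(t + 1)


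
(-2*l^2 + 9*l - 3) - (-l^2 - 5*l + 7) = -l^2 + 14*l - 10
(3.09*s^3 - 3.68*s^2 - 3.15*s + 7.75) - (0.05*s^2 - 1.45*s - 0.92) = 3.09*s^3 - 3.73*s^2 - 1.7*s + 8.67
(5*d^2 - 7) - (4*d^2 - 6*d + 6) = d^2 + 6*d - 13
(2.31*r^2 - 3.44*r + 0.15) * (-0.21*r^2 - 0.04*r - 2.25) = -0.4851*r^4 + 0.63*r^3 - 5.0914*r^2 + 7.734*r - 0.3375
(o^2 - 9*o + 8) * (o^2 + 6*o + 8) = o^4 - 3*o^3 - 38*o^2 - 24*o + 64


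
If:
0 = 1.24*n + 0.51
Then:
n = -0.41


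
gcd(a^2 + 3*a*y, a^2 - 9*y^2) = a + 3*y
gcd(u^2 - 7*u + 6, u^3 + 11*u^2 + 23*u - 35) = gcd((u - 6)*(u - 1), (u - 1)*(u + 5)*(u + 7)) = u - 1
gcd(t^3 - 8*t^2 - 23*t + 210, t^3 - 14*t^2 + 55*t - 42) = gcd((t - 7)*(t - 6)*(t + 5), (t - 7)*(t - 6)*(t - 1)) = t^2 - 13*t + 42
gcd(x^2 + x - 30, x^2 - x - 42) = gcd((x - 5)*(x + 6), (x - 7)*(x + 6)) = x + 6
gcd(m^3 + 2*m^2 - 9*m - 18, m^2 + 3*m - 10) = 1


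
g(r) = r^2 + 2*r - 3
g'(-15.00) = -28.00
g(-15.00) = 192.00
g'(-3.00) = -4.00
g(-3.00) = 0.00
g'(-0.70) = 0.60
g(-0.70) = -3.91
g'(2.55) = 7.10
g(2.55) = 8.60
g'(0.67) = 3.34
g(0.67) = -1.21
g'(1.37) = 4.74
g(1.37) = 1.62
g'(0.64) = 3.28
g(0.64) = -1.31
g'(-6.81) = -11.62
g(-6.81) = 29.76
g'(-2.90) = -3.80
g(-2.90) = -0.39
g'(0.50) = 3.00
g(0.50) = -1.75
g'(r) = 2*r + 2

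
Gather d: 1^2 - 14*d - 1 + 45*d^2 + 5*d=45*d^2 - 9*d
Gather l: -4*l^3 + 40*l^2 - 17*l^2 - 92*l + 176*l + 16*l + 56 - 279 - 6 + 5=-4*l^3 + 23*l^2 + 100*l - 224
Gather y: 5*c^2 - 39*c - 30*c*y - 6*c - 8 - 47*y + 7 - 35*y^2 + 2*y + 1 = 5*c^2 - 45*c - 35*y^2 + y*(-30*c - 45)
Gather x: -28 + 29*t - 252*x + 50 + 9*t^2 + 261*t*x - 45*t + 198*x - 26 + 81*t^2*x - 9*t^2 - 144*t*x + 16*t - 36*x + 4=x*(81*t^2 + 117*t - 90)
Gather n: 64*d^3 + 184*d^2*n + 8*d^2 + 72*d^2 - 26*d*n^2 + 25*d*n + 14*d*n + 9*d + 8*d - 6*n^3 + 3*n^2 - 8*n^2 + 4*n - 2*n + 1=64*d^3 + 80*d^2 + 17*d - 6*n^3 + n^2*(-26*d - 5) + n*(184*d^2 + 39*d + 2) + 1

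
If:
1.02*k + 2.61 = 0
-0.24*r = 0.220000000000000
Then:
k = -2.56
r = -0.92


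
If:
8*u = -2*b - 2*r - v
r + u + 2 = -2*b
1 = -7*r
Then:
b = v/14 - 53/49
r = -1/7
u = 15/49 - v/7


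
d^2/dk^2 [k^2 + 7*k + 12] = 2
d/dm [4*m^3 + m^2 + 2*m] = 12*m^2 + 2*m + 2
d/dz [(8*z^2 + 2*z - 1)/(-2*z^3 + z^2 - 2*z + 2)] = 2*(8*z^4 + 4*z^3 - 12*z^2 + 17*z + 1)/(4*z^6 - 4*z^5 + 9*z^4 - 12*z^3 + 8*z^2 - 8*z + 4)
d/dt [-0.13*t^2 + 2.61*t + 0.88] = 2.61 - 0.26*t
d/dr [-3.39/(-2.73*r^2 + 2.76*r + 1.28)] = (9.3564 - 18.5094*r)/(-2.73*r^2 + 2.76*r + 1.28)^2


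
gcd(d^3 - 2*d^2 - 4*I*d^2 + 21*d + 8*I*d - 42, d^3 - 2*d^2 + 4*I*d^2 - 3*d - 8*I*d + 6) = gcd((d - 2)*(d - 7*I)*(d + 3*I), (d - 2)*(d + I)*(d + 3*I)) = d^2 + d*(-2 + 3*I) - 6*I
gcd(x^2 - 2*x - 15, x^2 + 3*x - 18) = 1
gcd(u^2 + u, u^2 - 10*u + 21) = 1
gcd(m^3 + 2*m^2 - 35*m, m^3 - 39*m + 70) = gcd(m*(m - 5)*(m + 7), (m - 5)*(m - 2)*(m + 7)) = m^2 + 2*m - 35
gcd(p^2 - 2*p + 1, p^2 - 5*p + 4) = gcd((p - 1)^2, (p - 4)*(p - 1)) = p - 1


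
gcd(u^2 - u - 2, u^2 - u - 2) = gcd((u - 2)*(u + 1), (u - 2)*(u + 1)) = u^2 - u - 2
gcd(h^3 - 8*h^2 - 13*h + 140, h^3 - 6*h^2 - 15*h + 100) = h^2 - h - 20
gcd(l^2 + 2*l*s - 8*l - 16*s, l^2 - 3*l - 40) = l - 8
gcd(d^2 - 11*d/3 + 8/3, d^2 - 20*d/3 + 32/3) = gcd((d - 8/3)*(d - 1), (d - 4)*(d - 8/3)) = d - 8/3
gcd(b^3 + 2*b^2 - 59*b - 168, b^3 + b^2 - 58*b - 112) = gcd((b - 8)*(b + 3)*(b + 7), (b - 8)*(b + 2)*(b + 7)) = b^2 - b - 56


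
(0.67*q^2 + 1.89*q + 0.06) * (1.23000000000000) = 0.8241*q^2 + 2.3247*q + 0.0738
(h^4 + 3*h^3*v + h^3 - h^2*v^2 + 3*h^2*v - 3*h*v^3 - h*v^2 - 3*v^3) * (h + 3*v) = h^5 + 6*h^4*v + h^4 + 8*h^3*v^2 + 6*h^3*v - 6*h^2*v^3 + 8*h^2*v^2 - 9*h*v^4 - 6*h*v^3 - 9*v^4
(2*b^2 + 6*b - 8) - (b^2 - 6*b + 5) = b^2 + 12*b - 13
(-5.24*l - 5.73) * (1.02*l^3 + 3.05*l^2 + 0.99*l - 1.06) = -5.3448*l^4 - 21.8266*l^3 - 22.6641*l^2 - 0.118300000000001*l + 6.0738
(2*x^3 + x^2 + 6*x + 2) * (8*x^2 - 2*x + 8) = 16*x^5 + 4*x^4 + 62*x^3 + 12*x^2 + 44*x + 16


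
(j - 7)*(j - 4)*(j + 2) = j^3 - 9*j^2 + 6*j + 56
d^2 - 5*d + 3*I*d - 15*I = (d - 5)*(d + 3*I)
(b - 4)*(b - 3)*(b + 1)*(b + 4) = b^4 - 2*b^3 - 19*b^2 + 32*b + 48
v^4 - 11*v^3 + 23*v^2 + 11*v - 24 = (v - 8)*(v - 3)*(v - 1)*(v + 1)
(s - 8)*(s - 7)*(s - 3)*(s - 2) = s^4 - 20*s^3 + 137*s^2 - 370*s + 336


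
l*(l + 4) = l^2 + 4*l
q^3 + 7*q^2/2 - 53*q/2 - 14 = (q - 4)*(q + 1/2)*(q + 7)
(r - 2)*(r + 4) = r^2 + 2*r - 8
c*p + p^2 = p*(c + p)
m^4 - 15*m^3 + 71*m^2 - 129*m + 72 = (m - 8)*(m - 3)^2*(m - 1)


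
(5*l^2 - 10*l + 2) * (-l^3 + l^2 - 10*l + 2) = -5*l^5 + 15*l^4 - 62*l^3 + 112*l^2 - 40*l + 4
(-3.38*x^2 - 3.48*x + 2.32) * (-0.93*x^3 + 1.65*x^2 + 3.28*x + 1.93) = 3.1434*x^5 - 2.3406*x^4 - 18.986*x^3 - 14.1098*x^2 + 0.893199999999998*x + 4.4776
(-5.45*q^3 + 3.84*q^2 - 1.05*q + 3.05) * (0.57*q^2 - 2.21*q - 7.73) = -3.1065*q^5 + 14.2333*q^4 + 33.0436*q^3 - 25.6242*q^2 + 1.376*q - 23.5765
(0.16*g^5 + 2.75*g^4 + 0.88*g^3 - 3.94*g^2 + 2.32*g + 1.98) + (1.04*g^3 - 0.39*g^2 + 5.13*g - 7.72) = 0.16*g^5 + 2.75*g^4 + 1.92*g^3 - 4.33*g^2 + 7.45*g - 5.74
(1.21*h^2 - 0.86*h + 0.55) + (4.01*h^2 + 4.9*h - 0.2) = 5.22*h^2 + 4.04*h + 0.35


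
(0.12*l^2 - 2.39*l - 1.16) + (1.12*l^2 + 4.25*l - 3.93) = 1.24*l^2 + 1.86*l - 5.09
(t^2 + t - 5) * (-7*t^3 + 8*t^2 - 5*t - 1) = -7*t^5 + t^4 + 38*t^3 - 46*t^2 + 24*t + 5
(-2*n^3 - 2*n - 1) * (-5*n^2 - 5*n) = 10*n^5 + 10*n^4 + 10*n^3 + 15*n^2 + 5*n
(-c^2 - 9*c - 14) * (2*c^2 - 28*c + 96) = -2*c^4 + 10*c^3 + 128*c^2 - 472*c - 1344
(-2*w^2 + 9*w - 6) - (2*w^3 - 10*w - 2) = -2*w^3 - 2*w^2 + 19*w - 4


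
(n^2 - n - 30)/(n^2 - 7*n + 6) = (n + 5)/(n - 1)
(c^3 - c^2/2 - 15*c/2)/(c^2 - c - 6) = c*(2*c + 5)/(2*(c + 2))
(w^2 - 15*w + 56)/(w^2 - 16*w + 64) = (w - 7)/(w - 8)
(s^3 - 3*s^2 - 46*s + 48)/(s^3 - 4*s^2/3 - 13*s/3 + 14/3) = 3*(s^2 - 2*s - 48)/(3*s^2 - s - 14)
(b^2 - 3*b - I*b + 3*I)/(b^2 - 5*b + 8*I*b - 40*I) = (b^2 - b*(3 + I) + 3*I)/(b^2 + b*(-5 + 8*I) - 40*I)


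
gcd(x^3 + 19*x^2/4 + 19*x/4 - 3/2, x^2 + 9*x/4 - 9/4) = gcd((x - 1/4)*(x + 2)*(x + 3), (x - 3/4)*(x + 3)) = x + 3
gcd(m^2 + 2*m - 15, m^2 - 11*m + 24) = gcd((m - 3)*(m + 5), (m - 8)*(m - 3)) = m - 3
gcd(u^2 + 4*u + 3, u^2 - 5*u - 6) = u + 1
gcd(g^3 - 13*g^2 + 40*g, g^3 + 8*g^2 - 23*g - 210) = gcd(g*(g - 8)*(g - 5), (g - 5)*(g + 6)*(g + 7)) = g - 5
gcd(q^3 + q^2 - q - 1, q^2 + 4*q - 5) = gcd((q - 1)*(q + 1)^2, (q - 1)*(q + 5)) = q - 1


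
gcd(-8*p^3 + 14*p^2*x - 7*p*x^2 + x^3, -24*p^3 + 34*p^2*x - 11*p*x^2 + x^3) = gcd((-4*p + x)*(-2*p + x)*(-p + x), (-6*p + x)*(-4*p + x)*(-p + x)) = 4*p^2 - 5*p*x + x^2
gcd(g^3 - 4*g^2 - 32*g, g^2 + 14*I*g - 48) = 1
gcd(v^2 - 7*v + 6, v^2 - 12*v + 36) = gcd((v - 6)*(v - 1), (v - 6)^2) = v - 6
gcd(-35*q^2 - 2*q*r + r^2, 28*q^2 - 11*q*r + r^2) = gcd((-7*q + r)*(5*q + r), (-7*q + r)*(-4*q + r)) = 7*q - r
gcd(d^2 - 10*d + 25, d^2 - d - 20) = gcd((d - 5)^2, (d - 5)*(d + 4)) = d - 5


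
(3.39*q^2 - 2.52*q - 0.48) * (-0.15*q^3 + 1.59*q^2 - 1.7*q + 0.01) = -0.5085*q^5 + 5.7681*q^4 - 9.6978*q^3 + 3.5547*q^2 + 0.7908*q - 0.0048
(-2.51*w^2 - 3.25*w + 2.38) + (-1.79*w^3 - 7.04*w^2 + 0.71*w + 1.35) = -1.79*w^3 - 9.55*w^2 - 2.54*w + 3.73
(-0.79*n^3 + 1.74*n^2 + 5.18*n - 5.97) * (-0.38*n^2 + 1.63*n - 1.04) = 0.3002*n^5 - 1.9489*n^4 + 1.6894*n^3 + 8.9024*n^2 - 15.1183*n + 6.2088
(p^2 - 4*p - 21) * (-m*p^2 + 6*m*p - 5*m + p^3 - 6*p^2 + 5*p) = -m*p^4 + 10*m*p^3 - 8*m*p^2 - 106*m*p + 105*m + p^5 - 10*p^4 + 8*p^3 + 106*p^2 - 105*p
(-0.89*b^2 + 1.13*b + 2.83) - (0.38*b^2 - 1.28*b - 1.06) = -1.27*b^2 + 2.41*b + 3.89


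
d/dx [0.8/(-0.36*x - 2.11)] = 0.288/(0.36*x + 2.11)^2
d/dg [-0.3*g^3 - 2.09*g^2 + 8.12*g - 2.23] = -0.9*g^2 - 4.18*g + 8.12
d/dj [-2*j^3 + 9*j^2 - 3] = 6*j*(3 - j)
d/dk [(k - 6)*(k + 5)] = 2*k - 1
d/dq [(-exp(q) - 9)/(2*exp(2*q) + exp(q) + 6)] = ((exp(q) + 9)*(4*exp(q) + 1) - 2*exp(2*q) - exp(q) - 6)*exp(q)/(2*exp(2*q) + exp(q) + 6)^2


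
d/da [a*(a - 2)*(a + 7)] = 3*a^2 + 10*a - 14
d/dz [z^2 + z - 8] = 2*z + 1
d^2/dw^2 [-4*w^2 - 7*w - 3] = -8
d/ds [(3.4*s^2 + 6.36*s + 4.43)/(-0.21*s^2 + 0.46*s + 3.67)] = (2.8996*s^2 + 26.8166*s + 21.3034)/(0.0441*s^4 - 0.1932*s^3 - 1.3298*s^2 + 3.3764*s + 13.4689)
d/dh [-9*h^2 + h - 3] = 1 - 18*h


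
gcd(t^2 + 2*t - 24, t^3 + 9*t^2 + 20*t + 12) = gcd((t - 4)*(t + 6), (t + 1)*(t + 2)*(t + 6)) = t + 6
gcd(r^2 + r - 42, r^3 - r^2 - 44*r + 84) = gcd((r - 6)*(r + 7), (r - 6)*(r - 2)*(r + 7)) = r^2 + r - 42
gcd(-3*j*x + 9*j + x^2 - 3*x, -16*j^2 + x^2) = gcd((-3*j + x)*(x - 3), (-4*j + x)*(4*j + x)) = 1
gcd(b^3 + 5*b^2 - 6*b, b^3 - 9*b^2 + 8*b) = b^2 - b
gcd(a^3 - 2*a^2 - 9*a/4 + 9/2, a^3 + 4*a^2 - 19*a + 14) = a - 2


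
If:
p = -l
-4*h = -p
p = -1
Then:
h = -1/4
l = 1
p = -1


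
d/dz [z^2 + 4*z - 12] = 2*z + 4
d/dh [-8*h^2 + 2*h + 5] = 2 - 16*h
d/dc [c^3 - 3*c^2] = 3*c*(c - 2)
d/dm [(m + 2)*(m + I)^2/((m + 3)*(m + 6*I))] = (m + I)*(-(m + 2)*(m + 3)*(m + I) - (m + 2)*(m + I)*(m + 6*I) + (m + 3)*(m + 6*I)*(3*m + 4 + I))/((m + 3)^2*(m + 6*I)^2)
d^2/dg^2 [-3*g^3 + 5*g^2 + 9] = 10 - 18*g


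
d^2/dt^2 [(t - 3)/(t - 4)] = 2/(t - 4)^3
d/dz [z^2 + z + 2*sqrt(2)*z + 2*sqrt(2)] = 2*z + 1 + 2*sqrt(2)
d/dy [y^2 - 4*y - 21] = 2*y - 4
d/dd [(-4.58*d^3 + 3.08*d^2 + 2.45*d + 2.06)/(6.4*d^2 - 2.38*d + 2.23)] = (-29.312*d^4 + 21.8008*d^3 - 53.6506*d^2 - 12.6312*d + 10.3663)/(40.96*d^4 - 30.464*d^3 + 34.2084*d^2 - 10.6148*d + 4.9729)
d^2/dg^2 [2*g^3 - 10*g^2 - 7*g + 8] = 12*g - 20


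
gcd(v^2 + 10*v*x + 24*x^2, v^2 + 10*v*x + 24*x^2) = v^2 + 10*v*x + 24*x^2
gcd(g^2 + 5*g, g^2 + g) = g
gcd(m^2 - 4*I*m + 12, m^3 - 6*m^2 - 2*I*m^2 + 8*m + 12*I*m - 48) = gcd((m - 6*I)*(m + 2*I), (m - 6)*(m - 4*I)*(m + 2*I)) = m + 2*I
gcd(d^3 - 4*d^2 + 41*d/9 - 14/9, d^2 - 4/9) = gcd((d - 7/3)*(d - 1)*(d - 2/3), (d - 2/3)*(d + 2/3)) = d - 2/3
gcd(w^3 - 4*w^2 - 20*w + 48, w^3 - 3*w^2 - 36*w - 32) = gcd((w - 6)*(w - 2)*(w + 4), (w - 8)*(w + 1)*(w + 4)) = w + 4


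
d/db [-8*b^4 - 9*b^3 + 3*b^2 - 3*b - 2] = -32*b^3 - 27*b^2 + 6*b - 3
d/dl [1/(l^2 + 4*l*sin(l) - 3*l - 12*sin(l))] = (-4*l*cos(l) - 2*l - 4*sin(l) + 12*cos(l) + 3)/((l - 3)^2*(l + 4*sin(l))^2)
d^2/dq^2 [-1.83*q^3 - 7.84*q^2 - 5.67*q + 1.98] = -10.98*q - 15.68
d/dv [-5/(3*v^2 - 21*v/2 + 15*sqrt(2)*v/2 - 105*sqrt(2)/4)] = 40*(4*v - 7 + 5*sqrt(2))/(3*(4*v^2 - 14*v + 10*sqrt(2)*v - 35*sqrt(2))^2)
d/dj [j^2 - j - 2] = 2*j - 1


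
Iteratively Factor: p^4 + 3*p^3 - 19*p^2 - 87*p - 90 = (p + 3)*(p^3 - 19*p - 30) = (p - 5)*(p + 3)*(p^2 + 5*p + 6) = (p - 5)*(p + 3)^2*(p + 2)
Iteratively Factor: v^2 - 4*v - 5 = (v + 1)*(v - 5)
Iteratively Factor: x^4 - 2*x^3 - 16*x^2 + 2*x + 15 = (x - 1)*(x^3 - x^2 - 17*x - 15) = (x - 1)*(x + 3)*(x^2 - 4*x - 5) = (x - 1)*(x + 1)*(x + 3)*(x - 5)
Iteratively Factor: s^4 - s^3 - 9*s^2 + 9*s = (s - 3)*(s^3 + 2*s^2 - 3*s) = s*(s - 3)*(s^2 + 2*s - 3) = s*(s - 3)*(s + 3)*(s - 1)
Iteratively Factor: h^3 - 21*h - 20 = (h + 4)*(h^2 - 4*h - 5) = (h - 5)*(h + 4)*(h + 1)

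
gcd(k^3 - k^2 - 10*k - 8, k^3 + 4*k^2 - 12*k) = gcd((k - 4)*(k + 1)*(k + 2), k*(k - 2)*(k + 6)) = 1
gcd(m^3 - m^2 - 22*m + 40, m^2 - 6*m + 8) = m^2 - 6*m + 8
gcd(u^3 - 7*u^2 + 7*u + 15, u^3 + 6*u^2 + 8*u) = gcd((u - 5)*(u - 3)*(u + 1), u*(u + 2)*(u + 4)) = 1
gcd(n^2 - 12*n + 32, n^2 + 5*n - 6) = 1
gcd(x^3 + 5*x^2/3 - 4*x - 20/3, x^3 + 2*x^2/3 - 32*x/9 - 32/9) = x - 2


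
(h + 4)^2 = h^2 + 8*h + 16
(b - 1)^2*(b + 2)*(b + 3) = b^4 + 3*b^3 - 3*b^2 - 7*b + 6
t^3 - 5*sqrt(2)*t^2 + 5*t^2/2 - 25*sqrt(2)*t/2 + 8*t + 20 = (t + 5/2)*(t - 4*sqrt(2))*(t - sqrt(2))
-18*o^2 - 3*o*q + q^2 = (-6*o + q)*(3*o + q)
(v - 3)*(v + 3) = v^2 - 9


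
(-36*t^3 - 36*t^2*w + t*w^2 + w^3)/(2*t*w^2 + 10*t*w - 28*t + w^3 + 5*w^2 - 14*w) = (-36*t^3 - 36*t^2*w + t*w^2 + w^3)/(2*t*w^2 + 10*t*w - 28*t + w^3 + 5*w^2 - 14*w)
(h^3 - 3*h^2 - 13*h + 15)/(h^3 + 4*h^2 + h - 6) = (h - 5)/(h + 2)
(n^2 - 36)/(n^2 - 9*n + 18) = (n + 6)/(n - 3)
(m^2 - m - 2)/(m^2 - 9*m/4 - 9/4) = 4*(-m^2 + m + 2)/(-4*m^2 + 9*m + 9)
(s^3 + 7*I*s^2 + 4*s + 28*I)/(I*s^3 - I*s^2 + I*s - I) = (-I*s^3 + 7*s^2 - 4*I*s + 28)/(s^3 - s^2 + s - 1)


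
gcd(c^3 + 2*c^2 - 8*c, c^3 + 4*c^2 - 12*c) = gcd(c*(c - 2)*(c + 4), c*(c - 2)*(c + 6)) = c^2 - 2*c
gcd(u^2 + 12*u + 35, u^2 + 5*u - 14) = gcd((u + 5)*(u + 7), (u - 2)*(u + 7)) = u + 7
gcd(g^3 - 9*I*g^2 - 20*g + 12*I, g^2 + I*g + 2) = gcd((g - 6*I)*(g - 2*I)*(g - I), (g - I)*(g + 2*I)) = g - I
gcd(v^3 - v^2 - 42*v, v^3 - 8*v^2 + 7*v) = v^2 - 7*v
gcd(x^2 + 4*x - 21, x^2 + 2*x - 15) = x - 3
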